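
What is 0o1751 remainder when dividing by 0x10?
Convert 0o1751 (octal) → 1×512 + 7×64 + 5×8 + 1 = 1001 (decimal)
Convert 0x10 (hexadecimal) → 1×16 = 16 (decimal)
Compute 1001 mod 16 = 9
9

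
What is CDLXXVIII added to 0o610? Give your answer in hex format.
Convert CDLXXVIII (Roman numeral) → 400 + 50 + 10 + 10 + 5 + 1 + 1 + 1 = 478 (decimal)
Convert 0o610 (octal) → 6×64 + 1×8 = 392 (decimal)
Compute 478 + 392 = 870
Convert 870 (decimal) → 870 = 3×256 + 6×16 + 6 → 0x366 (hexadecimal)
0x366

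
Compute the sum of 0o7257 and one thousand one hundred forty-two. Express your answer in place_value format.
Convert 0o7257 (octal) → 7×512 + 2×64 + 5×8 + 7 = 3759 (decimal)
Convert one thousand one hundred forty-two (English words) → 1×1000 + 1×100 + 42 = 1142 (decimal)
Compute 3759 + 1142 = 4901
Convert 4901 (decimal) → 4901 = 4×1000 + 9×100 + 1 → 4 thousands, 9 hundreds, 1 one (place-value notation)
4 thousands, 9 hundreds, 1 one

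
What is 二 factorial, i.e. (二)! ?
Convert 二 (Chinese numeral) → 2 (decimal)
Compute 2! = 2
2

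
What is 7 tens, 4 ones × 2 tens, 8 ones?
Convert 7 tens, 4 ones (place-value notation) → 7×10 + 4 = 74 (decimal)
Convert 2 tens, 8 ones (place-value notation) → 2×10 + 8 = 28 (decimal)
Compute 74 × 28 = 2072
2072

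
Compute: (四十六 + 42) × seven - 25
Convert 四十六 (Chinese numeral) → 4×10 + 6 = 46 (decimal)
Convert seven (English words) → 7 (decimal)
Expression in decimal: (46 + 42) × 7 - 25
Parentheses first: 46 + 42 = 88
Multiply: 88 × 7 = 616
Subtract: 616 - 25 = 591
591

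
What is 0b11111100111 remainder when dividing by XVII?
Convert 0b11111100111 (binary) → 1024 + 512 + 256 + 128 + 64 + 32 + 4 + 2 + 1 = 2023 (decimal)
Convert XVII (Roman numeral) → 10 + 5 + 1 + 1 = 17 (decimal)
Compute 2023 mod 17 = 0
0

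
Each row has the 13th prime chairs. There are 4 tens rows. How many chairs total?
Convert the 13th prime (prime index) → 41 (decimal)
Convert 4 tens (place-value notation) → 4×10 = 40 (decimal)
Compute 41 × 40 = 1640
1640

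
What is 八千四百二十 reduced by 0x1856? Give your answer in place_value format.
Convert 八千四百二十 (Chinese numeral) → 8×1000 + 4×100 + 2×10 = 8420 (decimal)
Convert 0x1856 (hexadecimal) → 1×4096 + 8×256 + 5×16 + 6 = 6230 (decimal)
Compute 8420 - 6230 = 2190
Convert 2190 (decimal) → 2190 = 2×1000 + 1×100 + 9×10 → 2 thousands, 1 hundred, 9 tens (place-value notation)
2 thousands, 1 hundred, 9 tens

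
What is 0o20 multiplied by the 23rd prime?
Convert 0o20 (octal) → 2×8 = 16 (decimal)
Convert the 23rd prime (prime index) → 83 (decimal)
Compute 16 × 83 = 1328
1328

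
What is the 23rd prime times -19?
Convert the 23rd prime (prime index) → 83 (decimal)
Compute 83 × -19 = -1577
-1577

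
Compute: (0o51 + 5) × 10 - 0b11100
Convert 0o51 (octal) → 5×8 + 1 = 41 (decimal)
Convert 0b11100 (binary) → 16 + 8 + 4 = 28 (decimal)
Expression in decimal: (41 + 5) × 10 - 28
Parentheses first: 41 + 5 = 46
Multiply: 46 × 10 = 460
Subtract: 460 - 28 = 432
432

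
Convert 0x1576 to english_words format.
Convert 0x1576 (hexadecimal) → 1×4096 + 5×256 + 7×16 + 6 = 5494 (decimal)
Convert 5494 (decimal) → 5494 = 5×1000 + 4×100 + 94 → five thousand four hundred ninety-four (English words)
five thousand four hundred ninety-four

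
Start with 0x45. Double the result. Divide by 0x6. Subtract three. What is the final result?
Convert 0x45 (hexadecimal) → 4×16 + 5 = 69 (decimal)
Start: 69
69 × 2 = 138
Convert 0x6 (hexadecimal) → 6 (decimal)
138 ÷ 6 = 23
Convert three (English words) → 3 (decimal)
23 - 3 = 20
20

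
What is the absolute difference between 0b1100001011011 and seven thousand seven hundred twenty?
Convert 0b1100001011011 (binary) → 4096 + 2048 + 64 + 16 + 8 + 2 + 1 = 6235 (decimal)
Convert seven thousand seven hundred twenty (English words) → 7×1000 + 7×100 + 20 = 7720 (decimal)
Compute |6235 - 7720| = 1485
1485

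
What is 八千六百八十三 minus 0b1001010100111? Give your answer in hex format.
Convert 八千六百八十三 (Chinese numeral) → 8×1000 + 6×100 + 8×10 + 3 = 8683 (decimal)
Convert 0b1001010100111 (binary) → 4096 + 512 + 128 + 32 + 4 + 2 + 1 = 4775 (decimal)
Compute 8683 - 4775 = 3908
Convert 3908 (decimal) → 3908 = 15×256 + 4×16 + 4 → 0xF44 (hexadecimal)
0xF44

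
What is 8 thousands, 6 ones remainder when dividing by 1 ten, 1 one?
Convert 8 thousands, 6 ones (place-value notation) → 8×1000 + 6 = 8006 (decimal)
Convert 1 ten, 1 one (place-value notation) → 1×10 + 1 = 11 (decimal)
Compute 8006 mod 11 = 9
9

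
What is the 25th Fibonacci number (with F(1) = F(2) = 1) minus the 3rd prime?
The 25th Fibonacci number (with F(1) = F(2) = 1) = 75025
Convert the 3rd prime (prime index) → 5 (decimal)
Compute 75025 - 5 = 75020
75020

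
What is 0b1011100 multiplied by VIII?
Convert 0b1011100 (binary) → 64 + 16 + 8 + 4 = 92 (decimal)
Convert VIII (Roman numeral) → 5 + 1 + 1 + 1 = 8 (decimal)
Compute 92 × 8 = 736
736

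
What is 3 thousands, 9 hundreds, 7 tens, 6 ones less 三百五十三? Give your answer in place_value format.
Convert 3 thousands, 9 hundreds, 7 tens, 6 ones (place-value notation) → 3×1000 + 9×100 + 7×10 + 6 = 3976 (decimal)
Convert 三百五十三 (Chinese numeral) → 3×100 + 5×10 + 3 = 353 (decimal)
Compute 3976 - 353 = 3623
Convert 3623 (decimal) → 3623 = 3×1000 + 6×100 + 2×10 + 3 → 3 thousands, 6 hundreds, 2 tens, 3 ones (place-value notation)
3 thousands, 6 hundreds, 2 tens, 3 ones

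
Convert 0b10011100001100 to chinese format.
Convert 0b10011100001100 (binary) → 8192 + 1024 + 512 + 256 + 8 + 4 = 9996 (decimal)
Convert 9996 (decimal) → 9996 = 9×1000 + 9×100 + 9×10 + 6 → 九千九百九十六 (Chinese numeral)
九千九百九十六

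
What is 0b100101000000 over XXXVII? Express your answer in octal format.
Convert 0b100101000000 (binary) → 2048 + 256 + 64 = 2368 (decimal)
Convert XXXVII (Roman numeral) → 10 + 10 + 10 + 5 + 1 + 1 = 37 (decimal)
Compute 2368 ÷ 37 = 64
Convert 64 (decimal) → 64 = 1×64 → 0o100 (octal)
0o100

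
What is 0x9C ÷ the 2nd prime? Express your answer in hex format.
Convert 0x9C (hexadecimal) → 9×16 + 12 = 156 (decimal)
Convert the 2nd prime (prime index) → 3 (decimal)
Compute 156 ÷ 3 = 52
Convert 52 (decimal) → 52 = 3×16 + 4 → 0x34 (hexadecimal)
0x34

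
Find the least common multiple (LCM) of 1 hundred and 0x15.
Convert 1 hundred (place-value notation) → 1×100 = 100 (decimal)
Convert 0x15 (hexadecimal) → 1×16 + 5 = 21 (decimal)
Compute lcm(100, 21) = 2100
2100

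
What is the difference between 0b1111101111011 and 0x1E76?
Convert 0b1111101111011 (binary) → 4096 + 2048 + 1024 + 512 + 256 + 64 + 32 + 16 + 8 + 2 + 1 = 8059 (decimal)
Convert 0x1E76 (hexadecimal) → 1×4096 + 14×256 + 7×16 + 6 = 7798 (decimal)
Difference: |8059 - 7798| = 261
261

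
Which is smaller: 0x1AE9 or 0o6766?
Convert 0x1AE9 (hexadecimal) → 1×4096 + 10×256 + 14×16 + 9 = 6889 (decimal)
Convert 0o6766 (octal) → 6×512 + 7×64 + 6×8 + 6 = 3574 (decimal)
Compare 6889 vs 3574: smaller = 3574
3574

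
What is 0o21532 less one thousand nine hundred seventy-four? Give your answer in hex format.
Convert 0o21532 (octal) → 2×4096 + 1×512 + 5×64 + 3×8 + 2 = 9050 (decimal)
Convert one thousand nine hundred seventy-four (English words) → 1×1000 + 9×100 + 74 = 1974 (decimal)
Compute 9050 - 1974 = 7076
Convert 7076 (decimal) → 7076 = 1×4096 + 11×256 + 10×16 + 4 → 0x1BA4 (hexadecimal)
0x1BA4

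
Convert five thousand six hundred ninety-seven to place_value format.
Convert five thousand six hundred ninety-seven (English words) → 5×1000 + 6×100 + 97 = 5697 (decimal)
Convert 5697 (decimal) → 5697 = 5×1000 + 6×100 + 9×10 + 7 → 5 thousands, 6 hundreds, 9 tens, 7 ones (place-value notation)
5 thousands, 6 hundreds, 9 tens, 7 ones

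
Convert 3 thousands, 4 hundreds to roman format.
Convert 3 thousands, 4 hundreds (place-value notation) → 3×1000 + 4×100 = 3400 (decimal)
Convert 3400 (decimal) → 3400 = 1000 + 1000 + 1000 + 400 → MMMCD (Roman numeral)
MMMCD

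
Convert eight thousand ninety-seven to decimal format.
Convert eight thousand ninety-seven (English words) → 8×1000 + 97 = 8097 (decimal)
8097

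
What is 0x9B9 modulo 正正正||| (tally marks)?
Convert 0x9B9 (hexadecimal) → 9×256 + 11×16 + 9 = 2489 (decimal)
Convert 正正正||| (tally marks) → 5 + 5 + 5 + 3 = 18 (decimal)
Compute 2489 mod 18 = 5
5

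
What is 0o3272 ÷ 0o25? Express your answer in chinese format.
Convert 0o3272 (octal) → 3×512 + 2×64 + 7×8 + 2 = 1722 (decimal)
Convert 0o25 (octal) → 2×8 + 5 = 21 (decimal)
Compute 1722 ÷ 21 = 82
Convert 82 (decimal) → 82 = 8×10 + 2 → 八十二 (Chinese numeral)
八十二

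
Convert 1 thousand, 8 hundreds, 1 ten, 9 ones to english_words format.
Convert 1 thousand, 8 hundreds, 1 ten, 9 ones (place-value notation) → 1×1000 + 8×100 + 1×10 + 9 = 1819 (decimal)
Convert 1819 (decimal) → 1819 = 1×1000 + 8×100 + 19 → one thousand eight hundred nineteen (English words)
one thousand eight hundred nineteen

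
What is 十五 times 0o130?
Convert 十五 (Chinese numeral) → 1×10 + 5 = 15 (decimal)
Convert 0o130 (octal) → 1×64 + 3×8 = 88 (decimal)
Compute 15 × 88 = 1320
1320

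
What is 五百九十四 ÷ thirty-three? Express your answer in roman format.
Convert 五百九十四 (Chinese numeral) → 5×100 + 9×10 + 4 = 594 (decimal)
Convert thirty-three (English words) → 33 (decimal)
Compute 594 ÷ 33 = 18
Convert 18 (decimal) → 18 = 10 + 5 + 1 + 1 + 1 → XVIII (Roman numeral)
XVIII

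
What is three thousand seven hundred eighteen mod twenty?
Convert three thousand seven hundred eighteen (English words) → 3×1000 + 7×100 + 18 = 3718 (decimal)
Convert twenty (English words) → 20 (decimal)
Compute 3718 mod 20 = 18
18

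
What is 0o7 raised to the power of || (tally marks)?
Convert 0o7 (octal) → 7 (decimal)
Convert || (tally marks) → 2 (decimal)
Compute 7 ^ 2 = 49
49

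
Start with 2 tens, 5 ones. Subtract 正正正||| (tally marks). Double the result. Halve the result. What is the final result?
Convert 2 tens, 5 ones (place-value notation) → 2×10 + 5 = 25 (decimal)
Start: 25
Convert 正正正||| (tally marks) → 5 + 5 + 5 + 3 = 18 (decimal)
25 - 18 = 7
7 × 2 = 14
14 ÷ 2 = 7
7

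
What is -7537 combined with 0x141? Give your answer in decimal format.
Convert 0x141 (hexadecimal) → 1×256 + 4×16 + 1 = 321 (decimal)
Compute -7537 + 321 = -7216
-7216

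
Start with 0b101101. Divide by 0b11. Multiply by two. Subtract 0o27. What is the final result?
Convert 0b101101 (binary) → 32 + 8 + 4 + 1 = 45 (decimal)
Start: 45
Convert 0b11 (binary) → 2 + 1 = 3 (decimal)
45 ÷ 3 = 15
Convert two (English words) → 2 (decimal)
15 × 2 = 30
Convert 0o27 (octal) → 2×8 + 7 = 23 (decimal)
30 - 23 = 7
7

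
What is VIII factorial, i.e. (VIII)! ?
Convert VIII (Roman numeral) → 5 + 1 + 1 + 1 = 8 (decimal)
Compute 8! = 40320
40320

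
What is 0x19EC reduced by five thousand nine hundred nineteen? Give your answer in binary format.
Convert 0x19EC (hexadecimal) → 1×4096 + 9×256 + 14×16 + 12 = 6636 (decimal)
Convert five thousand nine hundred nineteen (English words) → 5×1000 + 9×100 + 19 = 5919 (decimal)
Compute 6636 - 5919 = 717
Convert 717 (decimal) → 717 = 512 + 128 + 64 + 8 + 4 + 1 → 0b1011001101 (binary)
0b1011001101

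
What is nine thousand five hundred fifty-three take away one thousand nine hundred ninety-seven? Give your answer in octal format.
Convert nine thousand five hundred fifty-three (English words) → 9×1000 + 5×100 + 53 = 9553 (decimal)
Convert one thousand nine hundred ninety-seven (English words) → 1×1000 + 9×100 + 97 = 1997 (decimal)
Compute 9553 - 1997 = 7556
Convert 7556 (decimal) → 7556 = 1×4096 + 6×512 + 6×64 + 4 → 0o16604 (octal)
0o16604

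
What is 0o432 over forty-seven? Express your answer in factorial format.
Convert 0o432 (octal) → 4×64 + 3×8 + 2 = 282 (decimal)
Convert forty-seven (English words) → 47 (decimal)
Compute 282 ÷ 47 = 6
Convert 6 (decimal) → 3! (factorial)
3!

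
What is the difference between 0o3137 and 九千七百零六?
Convert 0o3137 (octal) → 3×512 + 1×64 + 3×8 + 7 = 1631 (decimal)
Convert 九千七百零六 (Chinese numeral) → 9×1000 + 7×100 + 6 = 9706 (decimal)
Difference: |1631 - 9706| = 8075
8075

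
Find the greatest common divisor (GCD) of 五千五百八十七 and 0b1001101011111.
Convert 五千五百八十七 (Chinese numeral) → 5×1000 + 5×100 + 8×10 + 7 = 5587 (decimal)
Convert 0b1001101011111 (binary) → 4096 + 512 + 256 + 64 + 16 + 8 + 4 + 2 + 1 = 4959 (decimal)
Compute gcd(5587, 4959) = 1
1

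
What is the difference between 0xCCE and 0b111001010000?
Convert 0xCCE (hexadecimal) → 12×256 + 12×16 + 14 = 3278 (decimal)
Convert 0b111001010000 (binary) → 2048 + 1024 + 512 + 64 + 16 = 3664 (decimal)
Difference: |3278 - 3664| = 386
386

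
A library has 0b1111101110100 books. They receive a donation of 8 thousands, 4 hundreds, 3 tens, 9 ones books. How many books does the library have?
Convert 0b1111101110100 (binary) → 4096 + 2048 + 1024 + 512 + 256 + 64 + 32 + 16 + 4 = 8052 (decimal)
Convert 8 thousands, 4 hundreds, 3 tens, 9 ones (place-value notation) → 8×1000 + 4×100 + 3×10 + 9 = 8439 (decimal)
Compute 8052 + 8439 = 16491
16491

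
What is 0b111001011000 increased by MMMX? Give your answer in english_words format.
Convert 0b111001011000 (binary) → 2048 + 1024 + 512 + 64 + 16 + 8 = 3672 (decimal)
Convert MMMX (Roman numeral) → 1000 + 1000 + 1000 + 10 = 3010 (decimal)
Compute 3672 + 3010 = 6682
Convert 6682 (decimal) → 6682 = 6×1000 + 6×100 + 82 → six thousand six hundred eighty-two (English words)
six thousand six hundred eighty-two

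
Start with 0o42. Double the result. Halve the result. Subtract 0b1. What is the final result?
Convert 0o42 (octal) → 4×8 + 2 = 34 (decimal)
Start: 34
34 × 2 = 68
68 ÷ 2 = 34
Convert 0b1 (binary) → 1 (decimal)
34 - 1 = 33
33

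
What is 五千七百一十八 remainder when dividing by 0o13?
Convert 五千七百一十八 (Chinese numeral) → 5×1000 + 7×100 + 1×10 + 8 = 5718 (decimal)
Convert 0o13 (octal) → 1×8 + 3 = 11 (decimal)
Compute 5718 mod 11 = 9
9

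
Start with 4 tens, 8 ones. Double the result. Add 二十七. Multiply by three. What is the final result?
Convert 4 tens, 8 ones (place-value notation) → 4×10 + 8 = 48 (decimal)
Start: 48
48 × 2 = 96
Convert 二十七 (Chinese numeral) → 2×10 + 7 = 27 (decimal)
96 + 27 = 123
Convert three (English words) → 3 (decimal)
123 × 3 = 369
369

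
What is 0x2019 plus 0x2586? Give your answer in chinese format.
Convert 0x2019 (hexadecimal) → 2×4096 + 1×16 + 9 = 8217 (decimal)
Convert 0x2586 (hexadecimal) → 2×4096 + 5×256 + 8×16 + 6 = 9606 (decimal)
Compute 8217 + 9606 = 17823
Convert 17823 (decimal) → 17823 = 1×10000 + 7×1000 + 8×100 + 2×10 + 3 → 一万七千八百二十三 (Chinese numeral)
一万七千八百二十三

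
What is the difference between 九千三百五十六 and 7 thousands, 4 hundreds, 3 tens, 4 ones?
Convert 九千三百五十六 (Chinese numeral) → 9×1000 + 3×100 + 5×10 + 6 = 9356 (decimal)
Convert 7 thousands, 4 hundreds, 3 tens, 4 ones (place-value notation) → 7×1000 + 4×100 + 3×10 + 4 = 7434 (decimal)
Difference: |9356 - 7434| = 1922
1922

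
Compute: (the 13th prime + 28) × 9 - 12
Convert the 13th prime (prime index) → 41 (decimal)
Expression in decimal: (41 + 28) × 9 - 12
Parentheses first: 41 + 28 = 69
Multiply: 69 × 9 = 621
Subtract: 621 - 12 = 609
609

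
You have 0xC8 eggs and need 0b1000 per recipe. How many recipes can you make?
Convert 0xC8 (hexadecimal) → 12×16 + 8 = 200 (decimal)
Convert 0b1000 (binary) → 8 (decimal)
Compute 200 ÷ 8 = 25
25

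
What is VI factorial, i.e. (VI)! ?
Convert VI (Roman numeral) → 5 + 1 = 6 (decimal)
Compute 6! = 720
720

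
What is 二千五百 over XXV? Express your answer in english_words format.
Convert 二千五百 (Chinese numeral) → 2×1000 + 5×100 = 2500 (decimal)
Convert XXV (Roman numeral) → 10 + 10 + 5 = 25 (decimal)
Compute 2500 ÷ 25 = 100
Convert 100 (decimal) → 100 = 1×100 → one hundred (English words)
one hundred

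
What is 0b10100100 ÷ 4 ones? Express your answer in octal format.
Convert 0b10100100 (binary) → 128 + 32 + 4 = 164 (decimal)
Convert 4 ones (place-value notation) → 4 (decimal)
Compute 164 ÷ 4 = 41
Convert 41 (decimal) → 41 = 5×8 + 1 → 0o51 (octal)
0o51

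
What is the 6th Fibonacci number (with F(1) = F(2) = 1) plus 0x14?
The 6th Fibonacci number (with F(1) = F(2) = 1): 1, 1, 2, 3, 5, 8 → 8
Convert 0x14 (hexadecimal) → 1×16 + 4 = 20 (decimal)
Compute 8 + 20 = 28
28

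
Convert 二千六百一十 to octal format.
Convert 二千六百一十 (Chinese numeral) → 2×1000 + 6×100 + 1×10 = 2610 (decimal)
Convert 2610 (decimal) → 2610 = 5×512 + 6×8 + 2 → 0o5062 (octal)
0o5062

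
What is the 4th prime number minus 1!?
The 4th prime number = 7
Convert 1! (factorial) → 1 (decimal)
Compute 7 - 1 = 6
6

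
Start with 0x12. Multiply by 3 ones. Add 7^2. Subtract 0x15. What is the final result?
Convert 0x12 (hexadecimal) → 1×16 + 2 = 18 (decimal)
Start: 18
Convert 3 ones (place-value notation) → 3 (decimal)
18 × 3 = 54
Convert 7^2 (power) → 49 (decimal)
54 + 49 = 103
Convert 0x15 (hexadecimal) → 1×16 + 5 = 21 (decimal)
103 - 21 = 82
82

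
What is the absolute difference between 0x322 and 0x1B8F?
Convert 0x322 (hexadecimal) → 3×256 + 2×16 + 2 = 802 (decimal)
Convert 0x1B8F (hexadecimal) → 1×4096 + 11×256 + 8×16 + 15 = 7055 (decimal)
Compute |802 - 7055| = 6253
6253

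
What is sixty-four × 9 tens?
Convert sixty-four (English words) → 64 (decimal)
Convert 9 tens (place-value notation) → 9×10 = 90 (decimal)
Compute 64 × 90 = 5760
5760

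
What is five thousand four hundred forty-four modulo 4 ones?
Convert five thousand four hundred forty-four (English words) → 5×1000 + 4×100 + 44 = 5444 (decimal)
Convert 4 ones (place-value notation) → 4 (decimal)
Compute 5444 mod 4 = 0
0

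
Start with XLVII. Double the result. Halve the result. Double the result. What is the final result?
Convert XLVII (Roman numeral) → 40 + 5 + 1 + 1 = 47 (decimal)
Start: 47
47 × 2 = 94
94 ÷ 2 = 47
47 × 2 = 94
94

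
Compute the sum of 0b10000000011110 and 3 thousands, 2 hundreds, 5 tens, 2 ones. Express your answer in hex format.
Convert 0b10000000011110 (binary) → 8192 + 16 + 8 + 4 + 2 = 8222 (decimal)
Convert 3 thousands, 2 hundreds, 5 tens, 2 ones (place-value notation) → 3×1000 + 2×100 + 5×10 + 2 = 3252 (decimal)
Compute 8222 + 3252 = 11474
Convert 11474 (decimal) → 11474 = 2×4096 + 12×256 + 13×16 + 2 → 0x2CD2 (hexadecimal)
0x2CD2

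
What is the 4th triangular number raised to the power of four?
Convert the 4th triangular number (triangular index) → 4×5/2 = 10 (decimal)
Convert four (English words) → 4 (decimal)
Compute 10 ^ 4 = 10000
10000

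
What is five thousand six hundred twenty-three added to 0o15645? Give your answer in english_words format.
Convert five thousand six hundred twenty-three (English words) → 5×1000 + 6×100 + 23 = 5623 (decimal)
Convert 0o15645 (octal) → 1×4096 + 5×512 + 6×64 + 4×8 + 5 = 7077 (decimal)
Compute 5623 + 7077 = 12700
Convert 12700 (decimal) → 12700 = 12×1000 + 7×100 → twelve thousand seven hundred (English words)
twelve thousand seven hundred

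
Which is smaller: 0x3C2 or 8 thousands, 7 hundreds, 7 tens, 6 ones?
Convert 0x3C2 (hexadecimal) → 3×256 + 12×16 + 2 = 962 (decimal)
Convert 8 thousands, 7 hundreds, 7 tens, 6 ones (place-value notation) → 8×1000 + 7×100 + 7×10 + 6 = 8776 (decimal)
Compare 962 vs 8776: smaller = 962
962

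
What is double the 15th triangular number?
The 15th triangular number = 15×16/2 = 120
Compute 120 × 2 = 240
240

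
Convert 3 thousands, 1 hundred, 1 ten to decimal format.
Convert 3 thousands, 1 hundred, 1 ten (place-value notation) → 3×1000 + 1×100 + 1×10 = 3110 (decimal)
3110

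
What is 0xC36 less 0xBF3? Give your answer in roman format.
Convert 0xC36 (hexadecimal) → 12×256 + 3×16 + 6 = 3126 (decimal)
Convert 0xBF3 (hexadecimal) → 11×256 + 15×16 + 3 = 3059 (decimal)
Compute 3126 - 3059 = 67
Convert 67 (decimal) → 67 = 50 + 10 + 5 + 1 + 1 → LXVII (Roman numeral)
LXVII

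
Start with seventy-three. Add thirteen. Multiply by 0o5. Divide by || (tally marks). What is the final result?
Convert seventy-three (English words) → 73 (decimal)
Start: 73
Convert thirteen (English words) → 13 (decimal)
73 + 13 = 86
Convert 0o5 (octal) → 5 (decimal)
86 × 5 = 430
Convert || (tally marks) → 2 (decimal)
430 ÷ 2 = 215
215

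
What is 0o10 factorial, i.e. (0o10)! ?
Convert 0o10 (octal) → 1×8 = 8 (decimal)
Compute 8! = 40320
40320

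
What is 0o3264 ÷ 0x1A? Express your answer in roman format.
Convert 0o3264 (octal) → 3×512 + 2×64 + 6×8 + 4 = 1716 (decimal)
Convert 0x1A (hexadecimal) → 1×16 + 10 = 26 (decimal)
Compute 1716 ÷ 26 = 66
Convert 66 (decimal) → 66 = 50 + 10 + 5 + 1 → LXVI (Roman numeral)
LXVI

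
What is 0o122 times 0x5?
Convert 0o122 (octal) → 1×64 + 2×8 + 2 = 82 (decimal)
Convert 0x5 (hexadecimal) → 5 (decimal)
Compute 82 × 5 = 410
410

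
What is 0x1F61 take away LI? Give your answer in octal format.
Convert 0x1F61 (hexadecimal) → 1×4096 + 15×256 + 6×16 + 1 = 8033 (decimal)
Convert LI (Roman numeral) → 50 + 1 = 51 (decimal)
Compute 8033 - 51 = 7982
Convert 7982 (decimal) → 7982 = 1×4096 + 7×512 + 4×64 + 5×8 + 6 → 0o17456 (octal)
0o17456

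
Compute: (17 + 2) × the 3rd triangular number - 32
Convert the 3rd triangular number (triangular index) → 3×4/2 = 6 (decimal)
Expression in decimal: (17 + 2) × 6 - 32
Parentheses first: 17 + 2 = 19
Multiply: 19 × 6 = 114
Subtract: 114 - 32 = 82
82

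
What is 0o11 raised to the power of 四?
Convert 0o11 (octal) → 1×8 + 1 = 9 (decimal)
Convert 四 (Chinese numeral) → 4 (decimal)
Compute 9 ^ 4 = 6561
6561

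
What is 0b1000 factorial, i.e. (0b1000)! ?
Convert 0b1000 (binary) → 8 (decimal)
Compute 8! = 40320
40320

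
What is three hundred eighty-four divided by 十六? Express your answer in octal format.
Convert three hundred eighty-four (English words) → 3×100 + 84 = 384 (decimal)
Convert 十六 (Chinese numeral) → 1×10 + 6 = 16 (decimal)
Compute 384 ÷ 16 = 24
Convert 24 (decimal) → 24 = 3×8 → 0o30 (octal)
0o30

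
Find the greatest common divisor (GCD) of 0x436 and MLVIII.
Convert 0x436 (hexadecimal) → 4×256 + 3×16 + 6 = 1078 (decimal)
Convert MLVIII (Roman numeral) → 1000 + 50 + 5 + 1 + 1 + 1 = 1058 (decimal)
Compute gcd(1078, 1058) = 2
2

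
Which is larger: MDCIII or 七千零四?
Convert MDCIII (Roman numeral) → 1000 + 500 + 100 + 1 + 1 + 1 = 1603 (decimal)
Convert 七千零四 (Chinese numeral) → 7×1000 + 4 = 7004 (decimal)
Compare 1603 vs 7004: larger = 7004
7004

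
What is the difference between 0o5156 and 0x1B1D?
Convert 0o5156 (octal) → 5×512 + 1×64 + 5×8 + 6 = 2670 (decimal)
Convert 0x1B1D (hexadecimal) → 1×4096 + 11×256 + 1×16 + 13 = 6941 (decimal)
Difference: |2670 - 6941| = 4271
4271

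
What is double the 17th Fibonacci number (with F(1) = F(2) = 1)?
The 17th Fibonacci number (with F(1) = F(2) = 1) = 1597
Compute 1597 × 2 = 3194
3194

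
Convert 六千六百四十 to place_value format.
Convert 六千六百四十 (Chinese numeral) → 6×1000 + 6×100 + 4×10 = 6640 (decimal)
Convert 6640 (decimal) → 6640 = 6×1000 + 6×100 + 4×10 → 6 thousands, 6 hundreds, 4 tens (place-value notation)
6 thousands, 6 hundreds, 4 tens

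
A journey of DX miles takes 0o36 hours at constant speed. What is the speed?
Convert DX (Roman numeral) → 500 + 10 = 510 (decimal)
Convert 0o36 (octal) → 3×8 + 6 = 30 (decimal)
Compute 510 ÷ 30 = 17
17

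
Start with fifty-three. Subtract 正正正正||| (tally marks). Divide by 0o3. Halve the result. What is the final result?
Convert fifty-three (English words) → 53 (decimal)
Start: 53
Convert 正正正正||| (tally marks) → 5 + 5 + 5 + 5 + 3 = 23 (decimal)
53 - 23 = 30
Convert 0o3 (octal) → 3 (decimal)
30 ÷ 3 = 10
10 ÷ 2 = 5
5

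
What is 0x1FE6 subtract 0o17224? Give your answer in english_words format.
Convert 0x1FE6 (hexadecimal) → 1×4096 + 15×256 + 14×16 + 6 = 8166 (decimal)
Convert 0o17224 (octal) → 1×4096 + 7×512 + 2×64 + 2×8 + 4 = 7828 (decimal)
Compute 8166 - 7828 = 338
Convert 338 (decimal) → 338 = 3×100 + 38 → three hundred thirty-eight (English words)
three hundred thirty-eight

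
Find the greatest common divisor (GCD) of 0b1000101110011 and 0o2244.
Convert 0b1000101110011 (binary) → 4096 + 256 + 64 + 32 + 16 + 2 + 1 = 4467 (decimal)
Convert 0o2244 (octal) → 2×512 + 2×64 + 4×8 + 4 = 1188 (decimal)
Compute gcd(4467, 1188) = 3
3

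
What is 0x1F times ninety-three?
Convert 0x1F (hexadecimal) → 1×16 + 15 = 31 (decimal)
Convert ninety-three (English words) → 93 (decimal)
Compute 31 × 93 = 2883
2883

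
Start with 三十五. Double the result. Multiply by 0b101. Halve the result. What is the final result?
Convert 三十五 (Chinese numeral) → 3×10 + 5 = 35 (decimal)
Start: 35
35 × 2 = 70
Convert 0b101 (binary) → 4 + 1 = 5 (decimal)
70 × 5 = 350
350 ÷ 2 = 175
175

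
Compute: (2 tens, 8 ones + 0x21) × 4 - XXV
Convert 2 tens, 8 ones (place-value notation) → 2×10 + 8 = 28 (decimal)
Convert 0x21 (hexadecimal) → 2×16 + 1 = 33 (decimal)
Convert XXV (Roman numeral) → 10 + 10 + 5 = 25 (decimal)
Expression in decimal: (28 + 33) × 4 - 25
Parentheses first: 28 + 33 = 61
Multiply: 61 × 4 = 244
Subtract: 244 - 25 = 219
219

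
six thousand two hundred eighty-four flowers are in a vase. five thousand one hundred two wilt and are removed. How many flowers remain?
Convert six thousand two hundred eighty-four (English words) → 6×1000 + 2×100 + 84 = 6284 (decimal)
Convert five thousand one hundred two (English words) → 5×1000 + 1×100 + 2 = 5102 (decimal)
Compute 6284 - 5102 = 1182
1182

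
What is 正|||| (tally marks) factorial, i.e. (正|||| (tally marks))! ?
Convert 正|||| (tally marks) → 5 + 4 = 9 (decimal)
Compute 9! = 362880
362880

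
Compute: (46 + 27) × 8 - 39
Parentheses first: 46 + 27 = 73
Multiply: 73 × 8 = 584
Subtract: 584 - 39 = 545
545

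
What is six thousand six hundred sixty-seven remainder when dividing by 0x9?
Convert six thousand six hundred sixty-seven (English words) → 6×1000 + 6×100 + 67 = 6667 (decimal)
Convert 0x9 (hexadecimal) → 9 (decimal)
Compute 6667 mod 9 = 7
7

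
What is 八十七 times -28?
Convert 八十七 (Chinese numeral) → 8×10 + 7 = 87 (decimal)
Compute 87 × -28 = -2436
-2436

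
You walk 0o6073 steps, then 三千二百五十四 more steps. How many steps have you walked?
Convert 0o6073 (octal) → 6×512 + 7×8 + 3 = 3131 (decimal)
Convert 三千二百五十四 (Chinese numeral) → 3×1000 + 2×100 + 5×10 + 4 = 3254 (decimal)
Compute 3131 + 3254 = 6385
6385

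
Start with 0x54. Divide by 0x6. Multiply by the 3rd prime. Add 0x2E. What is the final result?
Convert 0x54 (hexadecimal) → 5×16 + 4 = 84 (decimal)
Start: 84
Convert 0x6 (hexadecimal) → 6 (decimal)
84 ÷ 6 = 14
Convert the 3rd prime (prime index) → 5 (decimal)
14 × 5 = 70
Convert 0x2E (hexadecimal) → 2×16 + 14 = 46 (decimal)
70 + 46 = 116
116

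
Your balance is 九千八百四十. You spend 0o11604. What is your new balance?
Convert 九千八百四十 (Chinese numeral) → 9×1000 + 8×100 + 4×10 = 9840 (decimal)
Convert 0o11604 (octal) → 1×4096 + 1×512 + 6×64 + 4 = 4996 (decimal)
Compute 9840 - 4996 = 4844
4844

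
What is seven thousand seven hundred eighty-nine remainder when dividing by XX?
Convert seven thousand seven hundred eighty-nine (English words) → 7×1000 + 7×100 + 89 = 7789 (decimal)
Convert XX (Roman numeral) → 10 + 10 = 20 (decimal)
Compute 7789 mod 20 = 9
9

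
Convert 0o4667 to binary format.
Convert 0o4667 (octal) → 4×512 + 6×64 + 6×8 + 7 = 2487 (decimal)
Convert 2487 (decimal) → 2487 = 2048 + 256 + 128 + 32 + 16 + 4 + 2 + 1 → 0b100110110111 (binary)
0b100110110111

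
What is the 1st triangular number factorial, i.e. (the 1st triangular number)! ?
Convert the 1st triangular number (triangular index) → 1×2/2 = 1 (decimal)
Compute 1! = 1
1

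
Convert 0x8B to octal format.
Convert 0x8B (hexadecimal) → 8×16 + 11 = 139 (decimal)
Convert 139 (decimal) → 139 = 2×64 + 1×8 + 3 → 0o213 (octal)
0o213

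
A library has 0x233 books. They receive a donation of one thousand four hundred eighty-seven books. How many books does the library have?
Convert 0x233 (hexadecimal) → 2×256 + 3×16 + 3 = 563 (decimal)
Convert one thousand four hundred eighty-seven (English words) → 1×1000 + 4×100 + 87 = 1487 (decimal)
Compute 563 + 1487 = 2050
2050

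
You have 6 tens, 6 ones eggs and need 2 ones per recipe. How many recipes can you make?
Convert 6 tens, 6 ones (place-value notation) → 6×10 + 6 = 66 (decimal)
Convert 2 ones (place-value notation) → 2 (decimal)
Compute 66 ÷ 2 = 33
33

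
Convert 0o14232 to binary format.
Convert 0o14232 (octal) → 1×4096 + 4×512 + 2×64 + 3×8 + 2 = 6298 (decimal)
Convert 6298 (decimal) → 6298 = 4096 + 2048 + 128 + 16 + 8 + 2 → 0b1100010011010 (binary)
0b1100010011010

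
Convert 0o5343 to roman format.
Convert 0o5343 (octal) → 5×512 + 3×64 + 4×8 + 3 = 2787 (decimal)
Convert 2787 (decimal) → 2787 = 1000 + 1000 + 500 + 100 + 100 + 50 + 10 + 10 + 10 + 5 + 1 + 1 → MMDCCLXXXVII (Roman numeral)
MMDCCLXXXVII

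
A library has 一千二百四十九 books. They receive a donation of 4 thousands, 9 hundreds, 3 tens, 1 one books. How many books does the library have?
Convert 一千二百四十九 (Chinese numeral) → 1×1000 + 2×100 + 4×10 + 9 = 1249 (decimal)
Convert 4 thousands, 9 hundreds, 3 tens, 1 one (place-value notation) → 4×1000 + 9×100 + 3×10 + 1 = 4931 (decimal)
Compute 1249 + 4931 = 6180
6180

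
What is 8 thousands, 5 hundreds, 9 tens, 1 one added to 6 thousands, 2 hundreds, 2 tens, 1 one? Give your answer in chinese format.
Convert 8 thousands, 5 hundreds, 9 tens, 1 one (place-value notation) → 8×1000 + 5×100 + 9×10 + 1 = 8591 (decimal)
Convert 6 thousands, 2 hundreds, 2 tens, 1 one (place-value notation) → 6×1000 + 2×100 + 2×10 + 1 = 6221 (decimal)
Compute 8591 + 6221 = 14812
Convert 14812 (decimal) → 14812 = 1×10000 + 4×1000 + 8×100 + 1×10 + 2 → 一万四千八百一十二 (Chinese numeral)
一万四千八百一十二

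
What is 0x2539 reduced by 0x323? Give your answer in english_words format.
Convert 0x2539 (hexadecimal) → 2×4096 + 5×256 + 3×16 + 9 = 9529 (decimal)
Convert 0x323 (hexadecimal) → 3×256 + 2×16 + 3 = 803 (decimal)
Compute 9529 - 803 = 8726
Convert 8726 (decimal) → 8726 = 8×1000 + 7×100 + 26 → eight thousand seven hundred twenty-six (English words)
eight thousand seven hundred twenty-six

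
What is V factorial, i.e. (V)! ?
Convert V (Roman numeral) → 5 (decimal)
Compute 5! = 120
120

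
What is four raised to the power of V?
Convert four (English words) → 4 (decimal)
Convert V (Roman numeral) → 5 (decimal)
Compute 4 ^ 5 = 1024
1024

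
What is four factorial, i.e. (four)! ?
Convert four (English words) → 4 (decimal)
Compute 4! = 24
24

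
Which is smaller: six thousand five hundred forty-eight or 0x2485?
Convert six thousand five hundred forty-eight (English words) → 6×1000 + 5×100 + 48 = 6548 (decimal)
Convert 0x2485 (hexadecimal) → 2×4096 + 4×256 + 8×16 + 5 = 9349 (decimal)
Compare 6548 vs 9349: smaller = 6548
6548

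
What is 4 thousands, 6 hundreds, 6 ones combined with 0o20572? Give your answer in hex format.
Convert 4 thousands, 6 hundreds, 6 ones (place-value notation) → 4×1000 + 6×100 + 6 = 4606 (decimal)
Convert 0o20572 (octal) → 2×4096 + 5×64 + 7×8 + 2 = 8570 (decimal)
Compute 4606 + 8570 = 13176
Convert 13176 (decimal) → 13176 = 3×4096 + 3×256 + 7×16 + 8 → 0x3378 (hexadecimal)
0x3378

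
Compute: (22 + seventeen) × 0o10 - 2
Convert seventeen (English words) → 17 (decimal)
Convert 0o10 (octal) → 1×8 = 8 (decimal)
Expression in decimal: (22 + 17) × 8 - 2
Parentheses first: 22 + 17 = 39
Multiply: 39 × 8 = 312
Subtract: 312 - 2 = 310
310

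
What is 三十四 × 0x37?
Convert 三十四 (Chinese numeral) → 3×10 + 4 = 34 (decimal)
Convert 0x37 (hexadecimal) → 3×16 + 7 = 55 (decimal)
Compute 34 × 55 = 1870
1870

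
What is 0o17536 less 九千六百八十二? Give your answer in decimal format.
Convert 0o17536 (octal) → 1×4096 + 7×512 + 5×64 + 3×8 + 6 = 8030 (decimal)
Convert 九千六百八十二 (Chinese numeral) → 9×1000 + 6×100 + 8×10 + 2 = 9682 (decimal)
Compute 8030 - 9682 = -1652
-1652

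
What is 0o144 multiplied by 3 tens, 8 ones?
Convert 0o144 (octal) → 1×64 + 4×8 + 4 = 100 (decimal)
Convert 3 tens, 8 ones (place-value notation) → 3×10 + 8 = 38 (decimal)
Compute 100 × 38 = 3800
3800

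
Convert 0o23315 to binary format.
Convert 0o23315 (octal) → 2×4096 + 3×512 + 3×64 + 1×8 + 5 = 9933 (decimal)
Convert 9933 (decimal) → 9933 = 8192 + 1024 + 512 + 128 + 64 + 8 + 4 + 1 → 0b10011011001101 (binary)
0b10011011001101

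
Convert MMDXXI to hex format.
Convert MMDXXI (Roman numeral) → 1000 + 1000 + 500 + 10 + 10 + 1 = 2521 (decimal)
Convert 2521 (decimal) → 2521 = 9×256 + 13×16 + 9 → 0x9D9 (hexadecimal)
0x9D9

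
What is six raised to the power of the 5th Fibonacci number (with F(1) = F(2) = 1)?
Convert six (English words) → 6 (decimal)
Convert the 5th Fibonacci number (with F(1) = F(2) = 1) (Fibonacci index) → 1, 1, 2, 3, 5 → 5 (decimal)
Compute 6 ^ 5 = 7776
7776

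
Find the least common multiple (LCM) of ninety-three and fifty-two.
Convert ninety-three (English words) → 93 (decimal)
Convert fifty-two (English words) → 52 (decimal)
Compute lcm(93, 52) = 4836
4836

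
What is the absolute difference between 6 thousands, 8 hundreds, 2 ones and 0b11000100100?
Convert 6 thousands, 8 hundreds, 2 ones (place-value notation) → 6×1000 + 8×100 + 2 = 6802 (decimal)
Convert 0b11000100100 (binary) → 1024 + 512 + 32 + 4 = 1572 (decimal)
Compute |6802 - 1572| = 5230
5230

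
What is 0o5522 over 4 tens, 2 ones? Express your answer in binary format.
Convert 0o5522 (octal) → 5×512 + 5×64 + 2×8 + 2 = 2898 (decimal)
Convert 4 tens, 2 ones (place-value notation) → 4×10 + 2 = 42 (decimal)
Compute 2898 ÷ 42 = 69
Convert 69 (decimal) → 69 = 64 + 4 + 1 → 0b1000101 (binary)
0b1000101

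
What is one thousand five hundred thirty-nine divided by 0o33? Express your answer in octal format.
Convert one thousand five hundred thirty-nine (English words) → 1×1000 + 5×100 + 39 = 1539 (decimal)
Convert 0o33 (octal) → 3×8 + 3 = 27 (decimal)
Compute 1539 ÷ 27 = 57
Convert 57 (decimal) → 57 = 7×8 + 1 → 0o71 (octal)
0o71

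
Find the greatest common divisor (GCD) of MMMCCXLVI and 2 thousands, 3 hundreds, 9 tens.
Convert MMMCCXLVI (Roman numeral) → 1000 + 1000 + 1000 + 100 + 100 + 40 + 5 + 1 = 3246 (decimal)
Convert 2 thousands, 3 hundreds, 9 tens (place-value notation) → 2×1000 + 3×100 + 9×10 = 2390 (decimal)
Compute gcd(3246, 2390) = 2
2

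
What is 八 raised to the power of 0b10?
Convert 八 (Chinese numeral) → 8 (decimal)
Convert 0b10 (binary) → 2 (decimal)
Compute 8 ^ 2 = 64
64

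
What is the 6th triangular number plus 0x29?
The 6th triangular number = 6×7/2 = 21
Convert 0x29 (hexadecimal) → 2×16 + 9 = 41 (decimal)
Compute 21 + 41 = 62
62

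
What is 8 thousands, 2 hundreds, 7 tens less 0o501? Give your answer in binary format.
Convert 8 thousands, 2 hundreds, 7 tens (place-value notation) → 8×1000 + 2×100 + 7×10 = 8270 (decimal)
Convert 0o501 (octal) → 5×64 + 1 = 321 (decimal)
Compute 8270 - 321 = 7949
Convert 7949 (decimal) → 7949 = 4096 + 2048 + 1024 + 512 + 256 + 8 + 4 + 1 → 0b1111100001101 (binary)
0b1111100001101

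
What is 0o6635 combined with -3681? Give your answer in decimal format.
Convert 0o6635 (octal) → 6×512 + 6×64 + 3×8 + 5 = 3485 (decimal)
Compute 3485 + -3681 = -196
-196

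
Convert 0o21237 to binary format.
Convert 0o21237 (octal) → 2×4096 + 1×512 + 2×64 + 3×8 + 7 = 8863 (decimal)
Convert 8863 (decimal) → 8863 = 8192 + 512 + 128 + 16 + 8 + 4 + 2 + 1 → 0b10001010011111 (binary)
0b10001010011111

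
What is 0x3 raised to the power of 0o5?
Convert 0x3 (hexadecimal) → 3 (decimal)
Convert 0o5 (octal) → 5 (decimal)
Compute 3 ^ 5 = 243
243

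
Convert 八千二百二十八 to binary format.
Convert 八千二百二十八 (Chinese numeral) → 8×1000 + 2×100 + 2×10 + 8 = 8228 (decimal)
Convert 8228 (decimal) → 8228 = 8192 + 32 + 4 → 0b10000000100100 (binary)
0b10000000100100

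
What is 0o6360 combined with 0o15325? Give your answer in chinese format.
Convert 0o6360 (octal) → 6×512 + 3×64 + 6×8 = 3312 (decimal)
Convert 0o15325 (octal) → 1×4096 + 5×512 + 3×64 + 2×8 + 5 = 6869 (decimal)
Compute 3312 + 6869 = 10181
Convert 10181 (decimal) → 10181 = 1×10000 + 1×100 + 8×10 + 1 → 一万零一百八十一 (Chinese numeral)
一万零一百八十一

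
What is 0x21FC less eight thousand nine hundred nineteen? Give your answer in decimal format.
Convert 0x21FC (hexadecimal) → 2×4096 + 1×256 + 15×16 + 12 = 8700 (decimal)
Convert eight thousand nine hundred nineteen (English words) → 8×1000 + 9×100 + 19 = 8919 (decimal)
Compute 8700 - 8919 = -219
-219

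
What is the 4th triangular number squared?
The 4th triangular number = 4×5/2 = 10
Compute 10² = 10 × 10 = 100
100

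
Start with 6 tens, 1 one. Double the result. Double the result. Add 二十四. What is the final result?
Convert 6 tens, 1 one (place-value notation) → 6×10 + 1 = 61 (decimal)
Start: 61
61 × 2 = 122
122 × 2 = 244
Convert 二十四 (Chinese numeral) → 2×10 + 4 = 24 (decimal)
244 + 24 = 268
268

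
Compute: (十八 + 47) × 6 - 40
Convert 十八 (Chinese numeral) → 1×10 + 8 = 18 (decimal)
Expression in decimal: (18 + 47) × 6 - 40
Parentheses first: 18 + 47 = 65
Multiply: 65 × 6 = 390
Subtract: 390 - 40 = 350
350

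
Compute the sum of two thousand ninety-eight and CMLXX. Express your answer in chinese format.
Convert two thousand ninety-eight (English words) → 2×1000 + 98 = 2098 (decimal)
Convert CMLXX (Roman numeral) → 900 + 50 + 10 + 10 = 970 (decimal)
Compute 2098 + 970 = 3068
Convert 3068 (decimal) → 3068 = 3×1000 + 6×10 + 8 → 三千零六十八 (Chinese numeral)
三千零六十八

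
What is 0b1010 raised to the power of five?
Convert 0b1010 (binary) → 8 + 2 = 10 (decimal)
Convert five (English words) → 5 (decimal)
Compute 10 ^ 5 = 100000
100000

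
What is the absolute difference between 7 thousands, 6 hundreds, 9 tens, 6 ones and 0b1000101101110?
Convert 7 thousands, 6 hundreds, 9 tens, 6 ones (place-value notation) → 7×1000 + 6×100 + 9×10 + 6 = 7696 (decimal)
Convert 0b1000101101110 (binary) → 4096 + 256 + 64 + 32 + 8 + 4 + 2 = 4462 (decimal)
Compute |7696 - 4462| = 3234
3234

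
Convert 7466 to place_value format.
Convert 7466 (decimal) → 7466 = 7×1000 + 4×100 + 6×10 + 6 → 7 thousands, 4 hundreds, 6 tens, 6 ones (place-value notation)
7 thousands, 4 hundreds, 6 tens, 6 ones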